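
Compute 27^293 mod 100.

Successive squares of 27 mod 100: 27^1≡27, 27^2≡29, 27^4≡41, 27^8≡81, 27^16≡61, 27^32≡21, 27^64≡41, 27^128≡81, 27^256≡61.
Since 293 = 1 + 4 + 32 + 256 in binary, 27^293 ≡ 27·41·21·61 ≡ 67 (mod 100).

67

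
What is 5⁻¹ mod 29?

6

5·6 = 30 = 1·29 + 1, so 5⁻¹ ≡ 6 (mod 29).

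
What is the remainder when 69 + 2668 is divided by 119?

0

2668 − 22·119 = 50, so 2668 ≡ 50 (mod 119).
(69 + 50) mod 119 = 0.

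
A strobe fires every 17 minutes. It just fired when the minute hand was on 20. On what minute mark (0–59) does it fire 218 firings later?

6

218·17 = 3706.
3706 = 61·60 + 46, so 3706 mod 60 = 46.
(20 + 46) mod 60 = 6.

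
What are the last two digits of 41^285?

01

By repeated squaring mod 100: 41^1≡41, 41^2≡81, 41^4≡61, 41^8≡21, 41^16≡41, 41^32≡81, 41^64≡61, 41^128≡21, 41^256≡41.
285 = 1 + 4 + 8 + 16 + 256, so 41^285 ≡ 41·61·21·41·41 ≡ 1 (mod 100).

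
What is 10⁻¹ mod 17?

17 = 1·10 + 7
10 = 1·7 + 3
7 = 2·3 + 1
3 = 3·1 + 0
Back-substituting gives 10·12 ≡ 1 (mod 17).

12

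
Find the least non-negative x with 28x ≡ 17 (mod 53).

29

The inverse of 28 mod 53 is 36 (since 28·36 = 1008 ≡ 1).
Multiplying both sides by 36: x ≡ 36·17 = 612 ≡ 29 (mod 53).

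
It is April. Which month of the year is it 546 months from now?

546 = 45·12 + 6, so 546 mod 12 = 6.
April + 6 months → October.

October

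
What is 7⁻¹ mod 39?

39 = 5·7 + 4
7 = 1·4 + 3
4 = 1·3 + 1
3 = 3·1 + 0
Back-substituting gives 7·28 ≡ 1 (mod 39).

28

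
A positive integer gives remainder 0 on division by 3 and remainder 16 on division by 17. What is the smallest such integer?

33

x ≡ 0 (mod 3) gives x ∈ {0, 3, 6, 9, 12, 15, 18, 21, …}.
The first of these with x mod 17 = 16 is 33.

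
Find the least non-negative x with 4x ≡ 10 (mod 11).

8

The inverse of 4 mod 11 is 3 (since 4·3 = 12 ≡ 1).
So x ≡ 3·10 = 30 ≡ 8 (mod 11).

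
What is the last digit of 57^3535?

3

The units digit of 57^n cycles with period 4: 7, 9, 3, 1, …
3535 mod 4 = 3, so the last digit matches 7^3 = 3.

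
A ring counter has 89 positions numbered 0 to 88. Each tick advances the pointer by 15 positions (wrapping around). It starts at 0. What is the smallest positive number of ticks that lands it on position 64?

The inverse of 15 mod 89 is 6 (since 15·6 = 90 ≡ 1).
Multiplying both sides by 6: x ≡ 6·64 = 384 ≡ 28 (mod 89).
Check: 15·28 = 420 = 4·89 + 64.

28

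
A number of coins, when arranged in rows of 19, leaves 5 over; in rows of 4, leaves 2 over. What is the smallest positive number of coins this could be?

x ≡ 2 (mod 4) gives x ∈ {2, 6, 10, 14, 18, 22, 26, 30, …}.
The first of these with x mod 19 = 5 is 62.

62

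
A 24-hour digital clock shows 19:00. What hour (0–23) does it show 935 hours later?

18

935 mod 24 = 23 (since 38·24 = 912).
(19 + 23) mod 24 = 18.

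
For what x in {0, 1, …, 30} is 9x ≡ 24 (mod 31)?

9⁻¹ ≡ 7 (mod 31) because 9·7 = 63 = 2·31 + 1.
So x ≡ 7·24 = 168 ≡ 13 (mod 31).

13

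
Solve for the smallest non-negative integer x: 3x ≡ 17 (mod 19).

12

3⁻¹ ≡ 13 (mod 19) because 3·13 = 39 = 2·19 + 1.
Multiplying both sides by 13: x ≡ 13·17 = 221 ≡ 12 (mod 19).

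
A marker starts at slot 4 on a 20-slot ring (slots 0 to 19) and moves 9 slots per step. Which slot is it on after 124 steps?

124·9 = 1116.
1116 mod 20 = 16 (since 55·20 = 1100).
(4 + 16) mod 20 = 0.

0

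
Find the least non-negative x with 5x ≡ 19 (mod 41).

The inverse of 5 mod 41 is 33 (since 5·33 = 165 ≡ 1).
Multiplying both sides by 33: x ≡ 33·19 = 627 ≡ 12 (mod 41).
Check: 5·12 = 60 = 1·41 + 19.

12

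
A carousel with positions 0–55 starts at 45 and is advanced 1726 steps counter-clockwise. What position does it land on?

1726 mod 56 = 46 (since 30·56 = 1680).
(45 − 46) mod 56 = 55.

55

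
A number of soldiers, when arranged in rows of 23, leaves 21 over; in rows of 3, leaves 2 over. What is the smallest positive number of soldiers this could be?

x ≡ 2 (mod 3) gives x ∈ {2, 5, 8, 11, 14, 17, 20, 23, …}.
The first of these with x mod 23 = 21 is 44.

44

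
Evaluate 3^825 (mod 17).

Square-and-reduce mod 17: 3^1≡3, 3^2≡9, 3^4≡13, 3^8≡16, 3^16≡1, 3^32≡1, 3^64≡1, 3^128≡1, 3^256≡1, 3^512≡1.
825 = 1 + 8 + 16 + 32 + 256 + 512, so 3^825 ≡ 3·16·1·1·1·1 ≡ 14 (mod 17).

14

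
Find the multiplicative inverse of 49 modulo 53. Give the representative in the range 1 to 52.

53 = 1·49 + 4
49 = 12·4 + 1
4 = 4·1 + 0
Back-substituting gives 49·13 ≡ 1 (mod 53).

13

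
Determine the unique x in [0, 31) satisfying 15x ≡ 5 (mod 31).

21

15⁻¹ ≡ 29 (mod 31) because 15·29 = 435 = 14·31 + 1.
Multiplying both sides by 29: x ≡ 29·5 = 145 ≡ 21 (mod 31).
Check: 15·21 = 315 = 10·31 + 5.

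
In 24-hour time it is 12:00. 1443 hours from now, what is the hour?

1443 − 60·24 = 3, so 1443 ≡ 3 (mod 24).
(12 + 3) mod 24 = 15.

15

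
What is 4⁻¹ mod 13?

4·10 = 40 = 3·13 + 1, so 4⁻¹ ≡ 10 (mod 13).

10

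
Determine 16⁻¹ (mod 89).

16·39 = 624 = 7·89 + 1, so 16⁻¹ ≡ 39 (mod 89).

39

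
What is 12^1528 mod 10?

Powers of 2 mod 10 repeat with period 4: 2, 4, 8, 6.
1528 leaves remainder 0 on division by 4, so 12^1528 ends in 6.

6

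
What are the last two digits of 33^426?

69

Square-and-reduce mod 100: 33^1≡33, 33^2≡89, 33^4≡21, 33^8≡41, 33^16≡81, 33^32≡61, 33^64≡21, 33^128≡41, 33^256≡81.
426 = 2 + 8 + 32 + 128 + 256, so 33^426 ≡ 89·41·61·41·81 ≡ 69 (mod 100).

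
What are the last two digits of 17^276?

81

Successive squares of 17 mod 100: 17^1≡17, 17^2≡89, 17^4≡21, 17^8≡41, 17^16≡81, 17^32≡61, 17^64≡21, 17^128≡41, 17^256≡81.
Since 276 = 4 + 16 + 256 in binary, 17^276 ≡ 21·81·81 ≡ 81 (mod 100).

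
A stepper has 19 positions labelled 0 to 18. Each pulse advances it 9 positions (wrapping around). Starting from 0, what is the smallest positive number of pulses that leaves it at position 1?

9·17 = 153 = 8·19 + 1, so 9⁻¹ ≡ 17 (mod 19).

17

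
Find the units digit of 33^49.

The units digit of 33^n cycles with period 4: 3, 9, 7, 1, …
49 leaves remainder 1 on division by 4, so 33^49 ends in 3.

3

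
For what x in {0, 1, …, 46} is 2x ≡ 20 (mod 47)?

The inverse of 2 mod 47 is 24 (since 2·24 = 48 ≡ 1).
Multiplying both sides by 24: x ≡ 24·20 = 480 ≡ 10 (mod 47).
Check: 2·10 = 20 = 0·47 + 20.

10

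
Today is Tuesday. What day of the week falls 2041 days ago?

2041 − 291·7 = 4, so 2041 ≡ 4 (mod 7).
Tuesday − 4 days → Friday.

Friday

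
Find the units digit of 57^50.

Last digits of 7^n: 7, 9, 3, 1 (period 4).
50 mod 4 = 2, so the last digit matches 7^2 = 9.

9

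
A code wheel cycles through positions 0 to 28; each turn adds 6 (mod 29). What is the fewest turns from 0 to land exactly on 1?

29 = 4·6 + 5
6 = 1·5 + 1
5 = 5·1 + 0
Back-substituting gives 6·5 ≡ 1 (mod 29).

5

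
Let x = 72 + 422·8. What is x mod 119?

422·8 = 3376.
3376 = 28·119 + 44, so 3376 mod 119 = 44.
(72 + 44) mod 119 = 116.

116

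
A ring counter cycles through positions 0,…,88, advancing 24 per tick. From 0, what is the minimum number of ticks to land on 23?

24⁻¹ ≡ 26 (mod 89) because 24·26 = 624 = 7·89 + 1.
Multiplying both sides by 26: x ≡ 26·23 = 598 ≡ 64 (mod 89).

64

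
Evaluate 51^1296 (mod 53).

Successive squares of 51 mod 53: 51^1≡51, 51^2≡4, 51^4≡16, 51^8≡44, 51^16≡28, 51^32≡42, 51^64≡15, 51^128≡13, 51^256≡10, 51^512≡47, 51^1024≡36.
1296 = 16 + 256 + 1024, so 51^1296 ≡ 28·10·36 ≡ 10 (mod 53).

10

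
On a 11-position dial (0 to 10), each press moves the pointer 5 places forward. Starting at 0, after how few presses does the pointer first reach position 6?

10

The inverse of 5 mod 11 is 9 (since 5·9 = 45 ≡ 1).
So x ≡ 9·6 = 54 ≡ 10 (mod 11).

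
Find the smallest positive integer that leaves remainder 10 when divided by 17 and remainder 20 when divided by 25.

x ≡ 10 (mod 17) gives x ∈ {10, 27, 44, 61, 78, 95}.
The first of these with x mod 25 = 20 is 95.

95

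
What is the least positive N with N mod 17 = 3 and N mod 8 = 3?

Since 8·15 ≡ 1 (mod 17), take x = 3 + 8·((3−3)·15 mod 17) = 3 + 8·0 = 3.
Check: 3 mod 17 = 3, 3 mod 8 = 3.

3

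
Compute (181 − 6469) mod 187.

6469 = 34·187 + 111, so 6469 mod 187 = 111.
(181 − 111) mod 187 = 70.

70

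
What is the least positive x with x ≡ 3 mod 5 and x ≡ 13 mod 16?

13

x ≡ 3 (mod 5) gives x ∈ {3, 8, 13}.
The first of these with x mod 16 = 13 is 13.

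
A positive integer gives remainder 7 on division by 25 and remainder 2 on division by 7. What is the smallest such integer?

107

x ≡ 2 (mod 7) gives x ∈ {2, 9, 16, 23, 30, 37, 44, 51, …}.
The first of these with x mod 25 = 7 is 107.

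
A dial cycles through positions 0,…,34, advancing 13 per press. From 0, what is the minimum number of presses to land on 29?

The inverse of 13 mod 35 is 27 (since 13·27 = 351 ≡ 1).
So x ≡ 27·29 = 783 ≡ 13 (mod 35).

13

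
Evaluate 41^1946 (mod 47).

By repeated squaring mod 47: 41^1≡41, 41^2≡36, 41^4≡27, 41^8≡24, 41^16≡12, 41^32≡3, 41^64≡9, 41^128≡34, 41^256≡28, 41^512≡32, 41^1024≡37.
1946 = 2 + 8 + 16 + 128 + 256 + 512 + 1024, so 41^1946 ≡ 36·24·12·34·28·32·37 ≡ 16 (mod 47).

16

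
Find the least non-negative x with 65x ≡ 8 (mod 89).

65⁻¹ ≡ 63 (mod 89) because 65·63 = 4095 = 46·89 + 1.
Multiplying both sides by 63: x ≡ 63·8 = 504 ≡ 59 (mod 89).

59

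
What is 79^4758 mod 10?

1

Powers of 9 mod 10 repeat with period 2: 9, 1.
4758 leaves remainder 0 on division by 2, so 79^4758 ends in 1.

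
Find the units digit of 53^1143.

Last digits of 3^n: 3, 9, 7, 1 (period 4).
1143 mod 4 = 3, so the last digit matches 3^3 = 7.

7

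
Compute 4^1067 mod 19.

17

By repeated squaring mod 19: 4^1≡4, 4^2≡16, 4^4≡9, 4^8≡5, 4^16≡6, 4^32≡17, 4^64≡4, 4^128≡16, 4^256≡9, 4^512≡5, 4^1024≡6.
Since 1067 = 1 + 2 + 8 + 32 + 1024 in binary, 4^1067 ≡ 4·16·5·17·6 ≡ 17 (mod 19).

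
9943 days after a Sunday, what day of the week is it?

9943 − 1420·7 = 3, so 9943 ≡ 3 (mod 7).
Sunday + 3 days → Wednesday.

Wednesday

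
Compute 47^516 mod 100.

Successive squares of 47 mod 100: 47^1≡47, 47^2≡9, 47^4≡81, 47^8≡61, 47^16≡21, 47^32≡41, 47^64≡81, 47^128≡61, 47^256≡21, 47^512≡41.
516 = 4 + 512, so 47^516 ≡ 81·41 ≡ 21 (mod 100).

21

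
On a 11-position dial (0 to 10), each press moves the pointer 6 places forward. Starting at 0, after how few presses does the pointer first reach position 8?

6⁻¹ ≡ 2 (mod 11) because 6·2 = 12 = 1·11 + 1.
So x ≡ 2·8 = 16 ≡ 5 (mod 11).

5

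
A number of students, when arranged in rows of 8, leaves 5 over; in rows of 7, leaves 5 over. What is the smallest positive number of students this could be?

5

x ≡ 5 (mod 7) gives x ∈ {5}.
The first of these with x mod 8 = 5 is 5.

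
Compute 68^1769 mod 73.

59

By repeated squaring mod 73: 68^1≡68, 68^2≡25, 68^4≡41, 68^8≡2, 68^16≡4, 68^32≡16, 68^64≡37, 68^128≡55, 68^256≡32, 68^512≡2, 68^1024≡4.
Since 1769 = 1 + 8 + 32 + 64 + 128 + 512 + 1024 in binary, 68^1769 ≡ 68·2·16·37·55·2·4 ≡ 59 (mod 73).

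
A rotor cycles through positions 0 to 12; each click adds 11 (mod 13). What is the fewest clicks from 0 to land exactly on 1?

11·6 = 66 = 5·13 + 1, so 11⁻¹ ≡ 6 (mod 13).

6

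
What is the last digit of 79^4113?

9

The units digit of 79^n cycles with period 2: 9, 1, …
4113 leaves remainder 1 on division by 2, so 79^4113 ends in 9.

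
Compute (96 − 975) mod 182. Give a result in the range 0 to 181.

31

975 = 5·182 + 65, so 975 mod 182 = 65.
(96 − 65) mod 182 = 31.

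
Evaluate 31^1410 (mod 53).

25

Successive squares of 31 mod 53: 31^1≡31, 31^2≡7, 31^4≡49, 31^8≡16, 31^16≡44, 31^32≡28, 31^64≡42, 31^128≡15, 31^256≡13, 31^512≡10, 31^1024≡47.
Since 1410 = 2 + 128 + 256 + 1024 in binary, 31^1410 ≡ 7·15·13·47 ≡ 25 (mod 53).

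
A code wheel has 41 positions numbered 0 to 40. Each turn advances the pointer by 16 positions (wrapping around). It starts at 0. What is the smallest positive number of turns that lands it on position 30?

7

The inverse of 16 mod 41 is 18 (since 16·18 = 288 ≡ 1).
Multiplying both sides by 18: x ≡ 18·30 = 540 ≡ 7 (mod 41).
Check: 16·7 = 112 = 2·41 + 30.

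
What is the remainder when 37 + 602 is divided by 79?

7

602 mod 79 = 49 (since 7·79 = 553).
(37 + 49) mod 79 = 7.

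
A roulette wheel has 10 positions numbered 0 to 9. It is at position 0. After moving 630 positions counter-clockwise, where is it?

630 = 63·10 + 0, so 630 mod 10 = 0.
(0 − 0) mod 10 = 0.

0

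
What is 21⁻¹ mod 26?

21·5 = 105 = 4·26 + 1, so 21⁻¹ ≡ 5 (mod 26).

5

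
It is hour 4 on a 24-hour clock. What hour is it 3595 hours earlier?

9

3595 − 149·24 = 19, so 3595 ≡ 19 (mod 24).
(4 − 19) mod 24 = 9.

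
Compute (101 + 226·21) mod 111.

74

226·21 = 4746.
4746 mod 111 = 84 (since 42·111 = 4662).
(101 + 84) mod 111 = 74.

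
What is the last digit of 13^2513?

The units digit of 13^n cycles with period 4: 3, 9, 7, 1, …
2513 leaves remainder 1 on division by 4, so 13^2513 ends in 3.

3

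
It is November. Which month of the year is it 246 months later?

Dividing 246 by 12 gives quotient 20 and remainder 6.
November + 6 months → May.

May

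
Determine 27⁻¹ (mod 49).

20

49 = 1·27 + 22
27 = 1·22 + 5
22 = 4·5 + 2
5 = 2·2 + 1
2 = 2·1 + 0
Back-substituting gives 27·20 ≡ 1 (mod 49).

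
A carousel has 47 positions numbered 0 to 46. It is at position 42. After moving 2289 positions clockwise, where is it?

2289 mod 47 = 33 (since 48·47 = 2256).
(42 + 33) mod 47 = 28.

28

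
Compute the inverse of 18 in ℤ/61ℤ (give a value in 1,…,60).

61 = 3·18 + 7
18 = 2·7 + 4
7 = 1·4 + 3
4 = 1·3 + 1
3 = 3·1 + 0
Back-substituting gives 18·17 ≡ 1 (mod 61).

17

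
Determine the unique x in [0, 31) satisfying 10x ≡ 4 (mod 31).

19

10⁻¹ ≡ 28 (mod 31) because 10·28 = 280 = 9·31 + 1.
Multiplying both sides by 28: x ≡ 28·4 = 112 ≡ 19 (mod 31).
Check: 10·19 = 190 = 6·31 + 4.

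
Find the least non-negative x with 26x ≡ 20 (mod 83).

71

26⁻¹ ≡ 16 (mod 83) because 26·16 = 416 = 5·83 + 1.
So x ≡ 16·20 = 320 ≡ 71 (mod 83).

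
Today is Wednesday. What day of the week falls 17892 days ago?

Wednesday

Dividing 17892 by 7 gives quotient 2556 and remainder 0.
Wednesday − 0 days → Wednesday.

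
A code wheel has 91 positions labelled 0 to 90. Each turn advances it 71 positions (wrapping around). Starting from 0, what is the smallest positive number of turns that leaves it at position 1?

50

91 = 1·71 + 20
71 = 3·20 + 11
20 = 1·11 + 9
11 = 1·9 + 2
9 = 4·2 + 1
2 = 2·1 + 0
Back-substituting gives 71·50 ≡ 1 (mod 91).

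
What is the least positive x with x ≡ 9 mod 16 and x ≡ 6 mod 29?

x ≡ 9 (mod 16) gives x ∈ {9, 25, 41, 57, 73, 89, 105, 121, …}.
The first of these with x mod 29 = 6 is 441.

441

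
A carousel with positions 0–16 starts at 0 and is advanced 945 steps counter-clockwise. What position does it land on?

945 − 55·17 = 10, so 945 ≡ 10 (mod 17).
(0 − 10) mod 17 = 7.

7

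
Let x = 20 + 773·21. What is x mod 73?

47

773·21 = 16233.
16233 − 222·73 = 27, so 16233 ≡ 27 (mod 73).
(20 + 27) mod 73 = 47.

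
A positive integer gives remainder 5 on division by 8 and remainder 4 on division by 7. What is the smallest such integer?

53

x ≡ 4 (mod 7) gives x ∈ {4, 11, 18, 25, 32, 39, 46, 53}.
The first of these with x mod 8 = 5 is 53.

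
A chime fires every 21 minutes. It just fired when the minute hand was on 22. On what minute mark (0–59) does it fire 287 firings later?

287·21 = 6027.
6027 − 100·60 = 27, so 6027 ≡ 27 (mod 60).
(22 + 27) mod 60 = 49.

49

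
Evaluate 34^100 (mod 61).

1

Square-and-reduce mod 61: 34^1≡34, 34^2≡58, 34^4≡9, 34^8≡20, 34^16≡34, 34^32≡58, 34^64≡9.
Since 100 = 4 + 32 + 64 in binary, 34^100 ≡ 9·58·9 ≡ 1 (mod 61).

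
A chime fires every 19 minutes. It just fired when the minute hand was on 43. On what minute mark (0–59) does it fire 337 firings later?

337·19 = 6403.
6403 mod 60 = 43 (since 106·60 = 6360).
(43 + 43) mod 60 = 26.

26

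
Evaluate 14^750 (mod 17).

Successive squares of 14 mod 17: 14^1≡14, 14^2≡9, 14^4≡13, 14^8≡16, 14^16≡1, 14^32≡1, 14^64≡1, 14^128≡1, 14^256≡1, 14^512≡1.
Since 750 = 2 + 4 + 8 + 32 + 64 + 128 + 512 in binary, 14^750 ≡ 9·13·16·1·1·1·1 ≡ 2 (mod 17).

2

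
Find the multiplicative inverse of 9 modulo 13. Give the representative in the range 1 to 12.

13 = 1·9 + 4
9 = 2·4 + 1
4 = 4·1 + 0
Back-substituting gives 9·3 ≡ 1 (mod 13).

3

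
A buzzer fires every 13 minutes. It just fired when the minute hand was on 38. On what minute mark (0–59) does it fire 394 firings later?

394·13 = 5122.
5122 − 85·60 = 22, so 5122 ≡ 22 (mod 60).
(38 + 22) mod 60 = 0.

0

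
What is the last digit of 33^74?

9

The units digit of 33^n cycles with period 4: 3, 9, 7, 1, …
74 leaves remainder 2 on division by 4, so 33^74 ends in 9.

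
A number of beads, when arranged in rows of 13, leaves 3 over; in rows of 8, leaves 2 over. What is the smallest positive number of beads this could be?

42

x ≡ 2 (mod 8) gives x ∈ {2, 10, 18, 26, 34, 42}.
The first of these with x mod 13 = 3 is 42.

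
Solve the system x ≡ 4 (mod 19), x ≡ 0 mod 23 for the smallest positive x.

Since 23·5 ≡ 1 (mod 19), take x = 0 + 23·((4−0)·5 mod 19) = 0 + 23·1 = 23.
Check: 23 mod 19 = 4, 23 mod 23 = 0.

23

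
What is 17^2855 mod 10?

Powers of 7 mod 10 repeat with period 4: 7, 9, 3, 1.
2855 leaves remainder 3 on division by 4, so 17^2855 ends in 3.

3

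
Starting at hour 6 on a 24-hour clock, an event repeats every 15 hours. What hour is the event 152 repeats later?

152·15 = 2280.
Dividing 2280 by 24 gives quotient 95 and remainder 0.
(6 + 0) mod 24 = 6.

6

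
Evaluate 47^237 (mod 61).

1

Square-and-reduce mod 61: 47^1≡47, 47^2≡13, 47^4≡47, 47^8≡13, 47^16≡47, 47^32≡13, 47^64≡47, 47^128≡13.
Since 237 = 1 + 4 + 8 + 32 + 64 + 128 in binary, 47^237 ≡ 47·47·13·13·47·13 ≡ 1 (mod 61).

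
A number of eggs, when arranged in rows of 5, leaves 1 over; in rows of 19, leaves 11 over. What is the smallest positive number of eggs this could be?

11

Since 19·4 ≡ 1 (mod 5), take x = 11 + 19·((1−11)·4 mod 5) = 11 + 19·0 = 11.
Check: 11 mod 5 = 1, 11 mod 19 = 11.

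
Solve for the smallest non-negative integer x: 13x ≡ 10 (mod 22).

The inverse of 13 mod 22 is 17 (since 13·17 = 221 ≡ 1).
Multiplying both sides by 17: x ≡ 17·10 = 170 ≡ 16 (mod 22).
Check: 13·16 = 208 = 9·22 + 10.

16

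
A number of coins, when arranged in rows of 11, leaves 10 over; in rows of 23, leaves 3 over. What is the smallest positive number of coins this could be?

x ≡ 10 (mod 11) gives x ∈ {10, 21, 32, 43, 54, 65, 76, 87, …}.
The first of these with x mod 23 = 3 is 164.

164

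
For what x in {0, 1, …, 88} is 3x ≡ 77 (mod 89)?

3⁻¹ ≡ 30 (mod 89) because 3·30 = 90 = 1·89 + 1.
So x ≡ 30·77 = 2310 ≡ 85 (mod 89).

85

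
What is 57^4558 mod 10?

Last digits of 7^n: 7, 9, 3, 1 (period 4).
4558 mod 4 = 2, so the last digit matches 7^2 = 9.

9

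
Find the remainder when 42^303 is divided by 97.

Successive squares of 42 mod 97: 42^1≡42, 42^2≡18, 42^4≡33, 42^8≡22, 42^16≡96, 42^32≡1, 42^64≡1, 42^128≡1, 42^256≡1.
Since 303 = 1 + 2 + 4 + 8 + 32 + 256 in binary, 42^303 ≡ 42·18·33·22·1·1 ≡ 30 (mod 97).

30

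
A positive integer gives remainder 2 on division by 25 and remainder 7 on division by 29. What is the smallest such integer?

x ≡ 2 (mod 25) gives x ∈ {2, 27, 52, 77, 102, 127, 152}.
The first of these with x mod 29 = 7 is 152.

152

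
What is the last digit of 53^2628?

Powers of 3 mod 10 repeat with period 4: 3, 9, 7, 1.
2628 leaves remainder 0 on division by 4, so 53^2628 ends in 1.

1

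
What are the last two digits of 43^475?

07

Square-and-reduce mod 100: 43^1≡43, 43^2≡49, 43^4≡1, 43^8≡1, 43^16≡1, 43^32≡1, 43^64≡1, 43^128≡1, 43^256≡1.
Since 475 = 1 + 2 + 8 + 16 + 64 + 128 + 256 in binary, 43^475 ≡ 43·49·1·1·1·1·1 ≡ 7 (mod 100).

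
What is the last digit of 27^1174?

9

Last digits of 7^n: 7, 9, 3, 1 (period 4).
1174 leaves remainder 2 on division by 4, so 27^1174 ends in 9.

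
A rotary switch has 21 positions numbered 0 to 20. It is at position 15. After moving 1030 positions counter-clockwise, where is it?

14

Dividing 1030 by 21 gives quotient 49 and remainder 1.
(15 − 1) mod 21 = 14.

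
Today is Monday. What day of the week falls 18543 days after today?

Dividing 18543 by 7 gives quotient 2649 and remainder 0.
Monday + 0 days → Monday.

Monday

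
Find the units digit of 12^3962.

The units digit of 12^n cycles with period 4: 2, 4, 8, 6, …
3962 mod 4 = 2, so the last digit matches 2^2 = 4.

4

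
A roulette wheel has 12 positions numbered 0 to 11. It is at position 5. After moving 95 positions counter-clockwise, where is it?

6

Dividing 95 by 12 gives quotient 7 and remainder 11.
(5 − 11) mod 12 = 6.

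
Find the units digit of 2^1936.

Last digits of 2^n: 2, 4, 8, 6 (period 4).
1936 mod 4 = 0, so the last digit matches 2^4 = 6.

6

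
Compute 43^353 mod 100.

By repeated squaring mod 100: 43^1≡43, 43^2≡49, 43^4≡1, 43^8≡1, 43^16≡1, 43^32≡1, 43^64≡1, 43^128≡1, 43^256≡1.
353 = 1 + 32 + 64 + 256, so 43^353 ≡ 43·1·1·1 ≡ 43 (mod 100).

43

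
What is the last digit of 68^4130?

4

Powers of 8 mod 10 repeat with period 4: 8, 4, 2, 6.
4130 leaves remainder 2 on division by 4, so 68^4130 ends in 4.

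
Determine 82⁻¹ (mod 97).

84

97 = 1·82 + 15
82 = 5·15 + 7
15 = 2·7 + 1
7 = 7·1 + 0
Back-substituting gives 82·84 ≡ 1 (mod 97).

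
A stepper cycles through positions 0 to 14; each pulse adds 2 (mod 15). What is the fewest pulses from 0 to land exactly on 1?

8

15 = 7·2 + 1
2 = 2·1 + 0
Back-substituting gives 2·8 ≡ 1 (mod 15).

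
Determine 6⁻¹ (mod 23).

4

23 = 3·6 + 5
6 = 1·5 + 1
5 = 5·1 + 0
Back-substituting gives 6·4 ≡ 1 (mod 23).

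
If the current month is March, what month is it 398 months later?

May

Dividing 398 by 12 gives quotient 33 and remainder 2.
March + 2 months → May.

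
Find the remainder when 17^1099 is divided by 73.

Square-and-reduce mod 73: 17^1≡17, 17^2≡70, 17^4≡9, 17^8≡8, 17^16≡64, 17^32≡8, 17^64≡64, 17^128≡8, 17^256≡64, 17^512≡8, 17^1024≡64.
1099 = 1 + 2 + 8 + 64 + 1024, so 17^1099 ≡ 17·70·8·64·64 ≡ 21 (mod 73).

21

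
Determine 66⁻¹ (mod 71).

14

66·14 = 924 = 13·71 + 1, so 66⁻¹ ≡ 14 (mod 71).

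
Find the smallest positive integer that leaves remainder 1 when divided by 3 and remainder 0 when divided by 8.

16

x ≡ 1 (mod 3) gives x ∈ {1, 4, 7, 10, 13, 16}.
The first of these with x mod 8 = 0 is 16.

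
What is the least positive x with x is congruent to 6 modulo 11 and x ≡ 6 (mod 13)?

6

Since 13·6 ≡ 1 (mod 11), take x = 6 + 13·((6−6)·6 mod 11) = 6 + 13·0 = 6.
Check: 6 mod 11 = 6, 6 mod 13 = 6.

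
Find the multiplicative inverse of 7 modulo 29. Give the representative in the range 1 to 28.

7·25 = 175 = 6·29 + 1, so 7⁻¹ ≡ 25 (mod 29).

25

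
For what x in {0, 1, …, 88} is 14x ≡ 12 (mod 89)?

14⁻¹ ≡ 70 (mod 89) because 14·70 = 980 = 11·89 + 1.
So x ≡ 70·12 = 840 ≡ 39 (mod 89).
Check: 14·39 = 546 = 6·89 + 12.

39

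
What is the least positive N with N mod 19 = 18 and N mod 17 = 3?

Since 17·9 ≡ 1 (mod 19), take x = 3 + 17·((18−3)·9 mod 19) = 3 + 17·2 = 37.
Check: 37 mod 19 = 18, 37 mod 17 = 3.

37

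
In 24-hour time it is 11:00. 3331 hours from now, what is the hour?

Dividing 3331 by 24 gives quotient 138 and remainder 19.
(11 + 19) mod 24 = 6.

6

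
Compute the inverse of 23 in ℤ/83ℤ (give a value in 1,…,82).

83 = 3·23 + 14
23 = 1·14 + 9
14 = 1·9 + 5
9 = 1·5 + 4
5 = 1·4 + 1
4 = 4·1 + 0
Back-substituting gives 23·65 ≡ 1 (mod 83).

65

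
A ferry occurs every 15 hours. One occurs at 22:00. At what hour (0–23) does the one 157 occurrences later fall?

1

157·15 = 2355.
2355 − 98·24 = 3, so 2355 ≡ 3 (mod 24).
(22 + 3) mod 24 = 1.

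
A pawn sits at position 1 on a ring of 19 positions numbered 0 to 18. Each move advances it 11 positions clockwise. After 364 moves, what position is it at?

364·11 = 4004.
4004 mod 19 = 14 (since 210·19 = 3990).
(1 + 14) mod 19 = 15.

15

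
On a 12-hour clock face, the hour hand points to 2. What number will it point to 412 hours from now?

412 − 34·12 = 4, so 412 ≡ 4 (mod 12).
2 + 4 → 6 on a 12-hour dial.

6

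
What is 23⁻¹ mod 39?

17

23·17 = 391 = 10·39 + 1, so 23⁻¹ ≡ 17 (mod 39).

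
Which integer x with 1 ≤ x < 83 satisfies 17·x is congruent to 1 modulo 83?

44

17·44 = 748 = 9·83 + 1, so 17⁻¹ ≡ 44 (mod 83).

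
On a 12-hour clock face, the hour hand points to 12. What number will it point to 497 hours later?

5

497 − 41·12 = 5, so 497 ≡ 5 (mod 12).
12 + 5 → 5 on a 12-hour dial.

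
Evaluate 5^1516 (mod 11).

5

Square-and-reduce mod 11: 5^1≡5, 5^2≡3, 5^4≡9, 5^8≡4, 5^16≡5, 5^32≡3, 5^64≡9, 5^128≡4, 5^256≡5, 5^512≡3, 5^1024≡9.
1516 = 4 + 8 + 32 + 64 + 128 + 256 + 1024, so 5^1516 ≡ 9·4·3·9·4·5·9 ≡ 5 (mod 11).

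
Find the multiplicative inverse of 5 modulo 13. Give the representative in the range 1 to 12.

8

13 = 2·5 + 3
5 = 1·3 + 2
3 = 1·2 + 1
2 = 2·1 + 0
Back-substituting gives 5·8 ≡ 1 (mod 13).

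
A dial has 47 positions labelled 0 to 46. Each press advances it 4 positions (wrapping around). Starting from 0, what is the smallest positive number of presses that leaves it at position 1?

12

47 = 11·4 + 3
4 = 1·3 + 1
3 = 3·1 + 0
Back-substituting gives 4·12 ≡ 1 (mod 47).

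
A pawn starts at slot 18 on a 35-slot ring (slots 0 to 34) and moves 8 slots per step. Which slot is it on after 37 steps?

34

37·8 = 296.
296 = 8·35 + 16, so 296 mod 35 = 16.
(18 + 16) mod 35 = 34.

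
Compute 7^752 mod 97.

62

Square-and-reduce mod 97: 7^1≡7, 7^2≡49, 7^4≡73, 7^8≡91, 7^16≡36, 7^32≡35, 7^64≡61, 7^128≡35, 7^256≡61, 7^512≡35.
Since 752 = 16 + 32 + 64 + 128 + 512 in binary, 7^752 ≡ 36·35·61·35·35 ≡ 62 (mod 97).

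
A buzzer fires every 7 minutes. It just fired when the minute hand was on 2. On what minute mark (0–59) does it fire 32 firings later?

32·7 = 224.
224 − 3·60 = 44, so 224 ≡ 44 (mod 60).
(2 + 44) mod 60 = 46.

46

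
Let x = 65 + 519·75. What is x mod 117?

29

519·75 = 38925.
38925 mod 117 = 81 (since 332·117 = 38844).
(65 + 81) mod 117 = 29.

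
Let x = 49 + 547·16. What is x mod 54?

53

547·16 = 8752.
Dividing 8752 by 54 gives quotient 162 and remainder 4.
(49 + 4) mod 54 = 53.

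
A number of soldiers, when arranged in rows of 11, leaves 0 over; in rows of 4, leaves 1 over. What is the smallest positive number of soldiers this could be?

Since 4·3 ≡ 1 (mod 11), take x = 1 + 4·((0−1)·3 mod 11) = 1 + 4·8 = 33.
Check: 33 mod 11 = 0, 33 mod 4 = 1.

33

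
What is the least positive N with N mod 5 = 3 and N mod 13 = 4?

x ≡ 3 (mod 5) gives x ∈ {3, 8, 13, 18, 23, 28, 33, 38, …}.
The first of these with x mod 13 = 4 is 43.

43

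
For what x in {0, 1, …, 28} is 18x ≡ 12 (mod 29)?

18⁻¹ ≡ 21 (mod 29) because 18·21 = 378 = 13·29 + 1.
So x ≡ 21·12 = 252 ≡ 20 (mod 29).

20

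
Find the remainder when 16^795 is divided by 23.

2

Successive squares of 16 mod 23: 16^1≡16, 16^2≡3, 16^4≡9, 16^8≡12, 16^16≡6, 16^32≡13, 16^64≡8, 16^128≡18, 16^256≡2, 16^512≡4.
Since 795 = 1 + 2 + 8 + 16 + 256 + 512 in binary, 16^795 ≡ 16·3·12·6·2·4 ≡ 2 (mod 23).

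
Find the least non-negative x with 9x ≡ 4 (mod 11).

9

The inverse of 9 mod 11 is 5 (since 9·5 = 45 ≡ 1).
Multiplying both sides by 5: x ≡ 5·4 = 20 ≡ 9 (mod 11).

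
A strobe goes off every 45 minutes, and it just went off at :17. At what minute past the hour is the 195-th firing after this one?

195·45 = 8775.
8775 − 146·60 = 15, so 8775 ≡ 15 (mod 60).
(17 + 15) mod 60 = 32.

32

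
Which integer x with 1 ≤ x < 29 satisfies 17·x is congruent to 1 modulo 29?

12

29 = 1·17 + 12
17 = 1·12 + 5
12 = 2·5 + 2
5 = 2·2 + 1
2 = 2·1 + 0
Back-substituting gives 17·12 ≡ 1 (mod 29).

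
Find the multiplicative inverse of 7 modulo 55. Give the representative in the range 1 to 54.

8

55 = 7·7 + 6
7 = 1·6 + 1
6 = 6·1 + 0
Back-substituting gives 7·8 ≡ 1 (mod 55).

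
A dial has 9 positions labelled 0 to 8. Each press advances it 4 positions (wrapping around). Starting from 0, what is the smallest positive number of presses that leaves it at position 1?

4·7 = 28 = 3·9 + 1, so 4⁻¹ ≡ 7 (mod 9).

7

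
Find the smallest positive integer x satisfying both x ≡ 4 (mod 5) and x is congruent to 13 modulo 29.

129

x ≡ 4 (mod 5) gives x ∈ {4, 9, 14, 19, 24, 29, 34, 39, …}.
The first of these with x mod 29 = 13 is 129.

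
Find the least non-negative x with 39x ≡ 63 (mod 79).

The inverse of 39 mod 79 is 77 (since 39·77 = 3003 ≡ 1).
So x ≡ 77·63 = 4851 ≡ 32 (mod 79).
Check: 39·32 = 1248 = 15·79 + 63.

32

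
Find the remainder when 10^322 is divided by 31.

Square-and-reduce mod 31: 10^1≡10, 10^2≡7, 10^4≡18, 10^8≡14, 10^16≡10, 10^32≡7, 10^64≡18, 10^128≡14, 10^256≡10.
322 = 2 + 64 + 256, so 10^322 ≡ 7·18·10 ≡ 20 (mod 31).

20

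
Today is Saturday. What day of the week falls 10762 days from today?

Tuesday

Dividing 10762 by 7 gives quotient 1537 and remainder 3.
Saturday + 3 days → Tuesday.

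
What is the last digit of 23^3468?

The units digit of 23^n cycles with period 4: 3, 9, 7, 1, …
3468 mod 4 = 0, so the last digit matches 3^4 = 1.

1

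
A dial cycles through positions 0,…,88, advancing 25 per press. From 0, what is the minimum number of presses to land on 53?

25⁻¹ ≡ 57 (mod 89) because 25·57 = 1425 = 16·89 + 1.
So x ≡ 57·53 = 3021 ≡ 84 (mod 89).

84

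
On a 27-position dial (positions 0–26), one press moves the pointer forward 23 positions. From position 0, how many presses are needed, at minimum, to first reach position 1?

20

23·20 = 460 = 17·27 + 1, so 23⁻¹ ≡ 20 (mod 27).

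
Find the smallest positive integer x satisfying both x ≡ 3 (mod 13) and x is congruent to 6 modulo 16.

198

x ≡ 3 (mod 13) gives x ∈ {3, 16, 29, 42, 55, 68, 81, 94, …}.
The first of these with x mod 16 = 6 is 198.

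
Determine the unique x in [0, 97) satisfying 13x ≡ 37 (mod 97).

13⁻¹ ≡ 15 (mod 97) because 13·15 = 195 = 2·97 + 1.
Multiplying both sides by 15: x ≡ 15·37 = 555 ≡ 70 (mod 97).

70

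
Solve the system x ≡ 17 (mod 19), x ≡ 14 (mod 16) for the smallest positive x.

x ≡ 14 (mod 16) gives x ∈ {14, 30, 46, 62, 78, 94, 110, 126, …}.
The first of these with x mod 19 = 17 is 302.

302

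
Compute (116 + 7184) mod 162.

7184 mod 162 = 56 (since 44·162 = 7128).
(116 + 56) mod 162 = 10.

10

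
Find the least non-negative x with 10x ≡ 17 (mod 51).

17

The inverse of 10 mod 51 is 46 (since 10·46 = 460 ≡ 1).
So x ≡ 46·17 = 782 ≡ 17 (mod 51).
Check: 10·17 = 170 = 3·51 + 17.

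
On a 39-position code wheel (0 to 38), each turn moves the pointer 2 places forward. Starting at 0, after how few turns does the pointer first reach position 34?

2⁻¹ ≡ 20 (mod 39) because 2·20 = 40 = 1·39 + 1.
Multiplying both sides by 20: x ≡ 20·34 = 680 ≡ 17 (mod 39).

17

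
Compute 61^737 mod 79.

58

By repeated squaring mod 79: 61^1≡61, 61^2≡8, 61^4≡64, 61^8≡67, 61^16≡65, 61^32≡38, 61^64≡22, 61^128≡10, 61^256≡21, 61^512≡46.
737 = 1 + 32 + 64 + 128 + 512, so 61^737 ≡ 61·38·22·10·46 ≡ 58 (mod 79).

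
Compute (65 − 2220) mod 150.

2220 mod 150 = 120 (since 14·150 = 2100).
(65 − 120) mod 150 = 95.

95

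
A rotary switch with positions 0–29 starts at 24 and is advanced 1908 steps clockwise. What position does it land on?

1908 − 63·30 = 18, so 1908 ≡ 18 (mod 30).
(24 + 18) mod 30 = 12.

12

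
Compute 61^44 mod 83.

Square-and-reduce mod 83: 61^1≡61, 61^2≡69, 61^4≡30, 61^8≡70, 61^16≡3, 61^32≡9.
44 = 4 + 8 + 32, so 61^44 ≡ 30·70·9 ≡ 59 (mod 83).

59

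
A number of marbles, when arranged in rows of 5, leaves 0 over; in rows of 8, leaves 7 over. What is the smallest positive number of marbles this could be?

15

Since 8·2 ≡ 1 (mod 5), take x = 7 + 8·((0−7)·2 mod 5) = 7 + 8·1 = 15.
Check: 15 mod 5 = 0, 15 mod 8 = 7.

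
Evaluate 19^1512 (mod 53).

47

Square-and-reduce mod 53: 19^1≡19, 19^2≡43, 19^4≡47, 19^8≡36, 19^16≡24, 19^32≡46, 19^64≡49, 19^128≡16, 19^256≡44, 19^512≡28, 19^1024≡42.
1512 = 8 + 32 + 64 + 128 + 256 + 1024, so 19^1512 ≡ 36·46·49·16·44·42 ≡ 47 (mod 53).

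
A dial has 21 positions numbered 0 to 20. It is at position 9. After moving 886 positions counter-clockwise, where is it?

5

Dividing 886 by 21 gives quotient 42 and remainder 4.
(9 − 4) mod 21 = 5.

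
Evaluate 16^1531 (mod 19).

16

Successive squares of 16 mod 19: 16^1≡16, 16^2≡9, 16^4≡5, 16^8≡6, 16^16≡17, 16^32≡4, 16^64≡16, 16^128≡9, 16^256≡5, 16^512≡6, 16^1024≡17.
Since 1531 = 1 + 2 + 8 + 16 + 32 + 64 + 128 + 256 + 1024 in binary, 16^1531 ≡ 16·9·6·17·4·16·9·5·17 ≡ 16 (mod 19).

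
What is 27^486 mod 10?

Powers of 7 mod 10 repeat with period 4: 7, 9, 3, 1.
486 leaves remainder 2 on division by 4, so 27^486 ends in 9.

9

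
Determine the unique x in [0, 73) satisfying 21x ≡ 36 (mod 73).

33

21⁻¹ ≡ 7 (mod 73) because 21·7 = 147 = 2·73 + 1.
So x ≡ 7·36 = 252 ≡ 33 (mod 73).
Check: 21·33 = 693 = 9·73 + 36.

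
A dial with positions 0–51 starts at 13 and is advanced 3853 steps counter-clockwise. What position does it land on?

3853 − 74·52 = 5, so 3853 ≡ 5 (mod 52).
(13 − 5) mod 52 = 8.

8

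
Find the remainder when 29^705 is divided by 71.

Square-and-reduce mod 71: 29^1≡29, 29^2≡60, 29^4≡50, 29^8≡15, 29^16≡12, 29^32≡2, 29^64≡4, 29^128≡16, 29^256≡43, 29^512≡3.
705 = 1 + 64 + 128 + 512, so 29^705 ≡ 29·4·16·3 ≡ 30 (mod 71).

30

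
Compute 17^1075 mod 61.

32

By repeated squaring mod 61: 17^1≡17, 17^2≡45, 17^4≡12, 17^8≡22, 17^16≡57, 17^32≡16, 17^64≡12, 17^128≡22, 17^256≡57, 17^512≡16, 17^1024≡12.
Since 1075 = 1 + 2 + 16 + 32 + 1024 in binary, 17^1075 ≡ 17·45·57·16·12 ≡ 32 (mod 61).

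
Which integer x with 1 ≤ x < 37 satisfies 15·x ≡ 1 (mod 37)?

15·5 = 75 = 2·37 + 1, so 15⁻¹ ≡ 5 (mod 37).

5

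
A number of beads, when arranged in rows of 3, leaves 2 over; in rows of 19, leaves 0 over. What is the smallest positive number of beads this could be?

Since 19·1 ≡ 1 (mod 3), take x = 0 + 19·((2−0)·1 mod 3) = 0 + 19·2 = 38.
Check: 38 mod 3 = 2, 38 mod 19 = 0.

38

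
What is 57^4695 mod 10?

Last digits of 7^n: 7, 9, 3, 1 (period 4).
4695 mod 4 = 3, so the last digit matches 7^3 = 3.

3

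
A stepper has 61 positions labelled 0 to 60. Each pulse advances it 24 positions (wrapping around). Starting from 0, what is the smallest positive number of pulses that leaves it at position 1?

61 = 2·24 + 13
24 = 1·13 + 11
13 = 1·11 + 2
11 = 5·2 + 1
2 = 2·1 + 0
Back-substituting gives 24·28 ≡ 1 (mod 61).

28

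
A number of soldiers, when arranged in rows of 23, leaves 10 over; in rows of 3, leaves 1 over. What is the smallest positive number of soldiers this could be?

x ≡ 1 (mod 3) gives x ∈ {1, 4, 7, 10}.
The first of these with x mod 23 = 10 is 10.

10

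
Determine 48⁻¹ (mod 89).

13

48·13 = 624 = 7·89 + 1, so 48⁻¹ ≡ 13 (mod 89).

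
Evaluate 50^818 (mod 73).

71

Successive squares of 50 mod 73: 50^1≡50, 50^2≡18, 50^4≡32, 50^8≡2, 50^16≡4, 50^32≡16, 50^64≡37, 50^128≡55, 50^256≡32, 50^512≡2.
Since 818 = 2 + 16 + 32 + 256 + 512 in binary, 50^818 ≡ 18·4·16·32·2 ≡ 71 (mod 73).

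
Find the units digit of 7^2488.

1

Powers of 7 mod 10 repeat with period 4: 7, 9, 3, 1.
2488 leaves remainder 0 on division by 4, so 7^2488 ends in 1.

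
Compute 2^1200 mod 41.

1

By repeated squaring mod 41: 2^1≡2, 2^2≡4, 2^4≡16, 2^8≡10, 2^16≡18, 2^32≡37, 2^64≡16, 2^128≡10, 2^256≡18, 2^512≡37, 2^1024≡16.
Since 1200 = 16 + 32 + 128 + 1024 in binary, 2^1200 ≡ 18·37·10·16 ≡ 1 (mod 41).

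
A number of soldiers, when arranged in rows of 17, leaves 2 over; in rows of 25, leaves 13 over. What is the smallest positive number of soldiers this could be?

Since 25·15 ≡ 1 (mod 17), take x = 13 + 25·((2−13)·15 mod 17) = 13 + 25·5 = 138.
Check: 138 mod 17 = 2, 138 mod 25 = 13.

138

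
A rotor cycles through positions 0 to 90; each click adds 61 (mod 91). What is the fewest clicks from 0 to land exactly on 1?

3

91 = 1·61 + 30
61 = 2·30 + 1
30 = 30·1 + 0
Back-substituting gives 61·3 ≡ 1 (mod 91).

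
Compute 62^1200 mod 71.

Successive squares of 62 mod 71: 62^1≡62, 62^2≡10, 62^4≡29, 62^8≡60, 62^16≡50, 62^32≡15, 62^64≡12, 62^128≡2, 62^256≡4, 62^512≡16, 62^1024≡43.
1200 = 16 + 32 + 128 + 1024, so 62^1200 ≡ 50·15·2·43 ≡ 32 (mod 71).

32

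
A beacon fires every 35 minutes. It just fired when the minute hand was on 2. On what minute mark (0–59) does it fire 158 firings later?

158·35 = 5530.
Dividing 5530 by 60 gives quotient 92 and remainder 10.
(2 + 10) mod 60 = 12.

12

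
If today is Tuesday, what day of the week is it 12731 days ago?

Thursday

Dividing 12731 by 7 gives quotient 1818 and remainder 5.
Tuesday − 5 days → Thursday.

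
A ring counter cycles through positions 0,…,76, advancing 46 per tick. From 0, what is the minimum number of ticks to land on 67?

50

The inverse of 46 mod 77 is 72 (since 46·72 = 3312 ≡ 1).
So x ≡ 72·67 = 4824 ≡ 50 (mod 77).
Check: 46·50 = 2300 = 29·77 + 67.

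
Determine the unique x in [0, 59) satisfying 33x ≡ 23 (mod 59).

15

33⁻¹ ≡ 34 (mod 59) because 33·34 = 1122 = 19·59 + 1.
Multiplying both sides by 34: x ≡ 34·23 = 782 ≡ 15 (mod 59).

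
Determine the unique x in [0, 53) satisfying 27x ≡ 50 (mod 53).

47

The inverse of 27 mod 53 is 2 (since 27·2 = 54 ≡ 1).
So x ≡ 2·50 = 100 ≡ 47 (mod 53).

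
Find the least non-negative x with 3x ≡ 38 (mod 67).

35

The inverse of 3 mod 67 is 45 (since 3·45 = 135 ≡ 1).
Multiplying both sides by 45: x ≡ 45·38 = 1710 ≡ 35 (mod 67).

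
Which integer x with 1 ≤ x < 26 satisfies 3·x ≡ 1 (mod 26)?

26 = 8·3 + 2
3 = 1·2 + 1
2 = 2·1 + 0
Back-substituting gives 3·9 ≡ 1 (mod 26).

9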